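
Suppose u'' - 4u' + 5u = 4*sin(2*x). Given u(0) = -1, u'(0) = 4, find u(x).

u = 4*sin(2*x)/65 + 32*cos(2*x)/65 - 97*cos(x)*exp(2*x)/65 + 446*exp(2*x)*sin(x)/65

Characteristic equation r² - 4r + 5 = 0 has discriminant (-4)² - 4·(5) = -4 < 0, so r = 2 ± i.
Hence u_h = C1*cos(x)*exp(2*x) + C2*exp(2*x)*sin(x).
Try u_p = A*cos(2*x) + B*sin(2*x). Substituting and equating the coefficients of cos(2x) and sin(2x) gives A = 32/65, B = 4/65, so u_p = 4*sin(2*x)/65 + 32*cos(2*x)/65.
General solution: u = 4*sin(2*x)/65 + 32*cos(2*x)/65 + C1*cos(x)*exp(2*x) + C2*exp(2*x)*sin(x).
Apply the initial conditions: u(0) = 32/65 + C1 = -1 and u'(0) = 8/65 + C2 + 2*C1 = 4. Solving gives C1 = -97/65, C2 = 446/65.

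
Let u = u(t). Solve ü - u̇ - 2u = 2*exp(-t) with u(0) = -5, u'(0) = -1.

Characteristic equation r² - r - 2 = 0 factors as (r - 2)(r + 1) = 0, so r = 2, -1.
Hence u_h = C1*exp(2*t) + C2*exp(-t).
Since exp(-t) solves the homogeneous equation (r = -1 is a root of multiplicity 1), multiply the trial by t. Try u_p = A*t*exp(-t). Substituting into the equation and dividing by exp(-t) gives A = -2/3, so u_p = -2*t*exp(-t)/3.
General solution: u = C1*exp(2*t) + C2*exp(-t) - 2*t*exp(-t)/3.
Apply the initial conditions: u(0) = C1 + C2 = -5 and u'(0) = -2/3 - C2 + 2*C1 = -1. Solving gives C1 = -16/9, C2 = -29/9.

u = -29*exp(-t)/9 - 16*exp(2*t)/9 - 2*t*exp(-t)/3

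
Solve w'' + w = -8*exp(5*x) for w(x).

Characteristic equation r² + 1 = 0 has discriminant (0)² - 4·(1) = -4 < 0, so r = ± i.
Hence w_h = C1*cos(x) + C2*sin(x).
Try w_p = A*exp(5*x). Substituting into the equation and dividing by exp(5*x) gives A = -4/13, so w_p = -4*exp(5*x)/13.

w = -4*exp(5*x)/13 + C1*cos(x) + C2*sin(x)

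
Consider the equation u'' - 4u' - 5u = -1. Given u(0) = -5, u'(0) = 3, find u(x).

Characteristic equation r² - 4r - 5 = 0 factors as (r - 5)(r + 1) = 0, so r = 5, -1.
Hence u_h = C1*exp(5*x) + C2*exp(-x).
For the particular solution try u_p = A0. Substituting and matching coefficients of each power of x gives A0 = 1/5, so u_p = 1/5.
General solution: u = 1/5 + C1*exp(5*x) + C2*exp(-x).
Apply the initial conditions: u(0) = 1/5 + C1 + C2 = -5 and u'(0) = -C2 + 5*C1 = 3. Solving gives C1 = -11/30, C2 = -29/6.

u = 1/5 - 29*exp(-x)/6 - 11*exp(5*x)/30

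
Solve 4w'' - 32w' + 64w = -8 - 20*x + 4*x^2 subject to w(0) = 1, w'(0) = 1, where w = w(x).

Divide through by 4: w'' - 8w' + 16w = -2 + x^2 - 5*x.
Characteristic equation r² - 8r + 16 = 0 has discriminant (-8)² - 4·(16) = 0, so r = 4 is a repeated root.
Hence w_h = (C1 + C2*x)*exp(4*x).
For the particular solution try w_p = A0 + A1*x + A2*x^2. Substituting and matching coefficients of each power of x gives A0 = -33/128, A1 = -1/4, A2 = 1/16, so w_p = -33/128 - x/4 + x^2/16.
General solution: w = -33/128 - x/4 + x^2/16 + C1*exp(4*x) + C2*x*exp(4*x).
Apply the initial conditions: w(0) = -33/128 + C1 = 1 and w'(0) = -1/4 + C2 + 4*C1 = 1. Solving gives C1 = 161/128, C2 = -121/32.

w = -33/128 - x/4 + x**2/16 + 161*exp(4*x)/128 - 121*x*exp(4*x)/32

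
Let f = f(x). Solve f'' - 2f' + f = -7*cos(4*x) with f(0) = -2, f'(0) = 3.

Characteristic equation r² - 2r + 1 = 0 has discriminant (-2)² - 4·(1) = 0, so r = 1 is a repeated root.
Hence f_h = (C1 + C2*x)*exp(x).
Try f_p = A*cos(4*x) + B*sin(4*x). Substituting and equating the coefficients of cos(4x) and sin(4x) gives A = 105/289, B = 56/289, so f_p = 56*sin(4*x)/289 + 105*cos(4*x)/289.
General solution: f = 56*sin(4*x)/289 + 105*cos(4*x)/289 + C1*exp(x) + C2*x*exp(x).
Apply the initial conditions: f(0) = 105/289 + C1 = -2 and f'(0) = 224/289 + C1 + C2 = 3. Solving gives C1 = -683/289, C2 = 78/17.

f = -683*exp(x)/289 + 56*sin(4*x)/289 + 105*cos(4*x)/289 + 78*x*exp(x)/17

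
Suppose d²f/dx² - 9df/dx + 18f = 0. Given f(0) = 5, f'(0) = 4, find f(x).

f = -11*exp(6*x)/3 + 26*exp(3*x)/3

Characteristic equation r² - 9r + 18 = 0 factors as (r - 3)(r - 6) = 0, so r = 3, 6.
Hence f_h = C1*exp(3*x) + C2*exp(6*x).
Apply the initial conditions: f(0) = C1 + C2 = 5 and f'(0) = 3*C1 + 6*C2 = 4. Solving gives C1 = 26/3, C2 = -11/3.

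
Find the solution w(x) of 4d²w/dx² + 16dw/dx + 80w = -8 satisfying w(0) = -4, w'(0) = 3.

w = -1/10 - 39*cos(4*x)*exp(-2*x)/10 - 6*exp(-2*x)*sin(4*x)/5

Divide through by 4: w'' + 4w' + 20w = -2.
Characteristic equation r² + 4r + 20 = 0 has discriminant (4)² - 4·(20) = -64 < 0, so r = -2 ± 4i.
Hence w_h = C1*cos(4*x)*exp(-2*x) + C2*exp(-2*x)*sin(4*x).
For the particular solution try w_p = A0. Substituting and matching coefficients of each power of x gives A0 = -1/10, so w_p = -1/10.
General solution: w = -1/10 + C1*cos(4*x)*exp(-2*x) + C2*exp(-2*x)*sin(4*x).
Apply the initial conditions: w(0) = -1/10 + C1 = -4 and w'(0) = -2*C1 + 4*C2 = 3. Solving gives C1 = -39/10, C2 = -6/5.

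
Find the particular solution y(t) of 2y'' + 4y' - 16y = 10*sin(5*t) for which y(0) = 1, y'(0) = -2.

Divide through by 2: y'' + 2y' - 8y = 5*sin(5*t).
Characteristic equation r² + 2r - 8 = 0 factors as (r + 4)(r - 2) = 0, so r = -4, 2.
Hence y_h = C1*exp(-4*t) + C2*exp(2*t).
Try y_p = A*cos(5*t) + B*sin(5*t). Substituting and equating the coefficients of cos(5t) and sin(5t) gives A = -50/1189, B = -165/1189, so y_p = -165*sin(5*t)/1189 - 50*cos(5*t)/1189.
General solution: y = -165*sin(5*t)/1189 - 50*cos(5*t)/1189 + C1*exp(-4*t) + C2*exp(2*t).
Apply the initial conditions: y(0) = -50/1189 + C1 + C2 = 1 and y'(0) = -825/1189 - 4*C1 + 2*C2 = -2. Solving gives C1 = 139/246, C2 = 83/174.

y = -165*sin(5*t)/1189 - 50*cos(5*t)/1189 + 83*exp(2*t)/174 + 139*exp(-4*t)/246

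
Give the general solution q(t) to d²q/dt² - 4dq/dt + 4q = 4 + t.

q = 5/4 + t/4 + C1*exp(2*t) + C2*t*exp(2*t)

Characteristic equation r² - 4r + 4 = 0 has discriminant (-4)² - 4·(4) = 0, so r = 2 is a repeated root.
Hence q_h = (C1 + C2*t)*exp(2*t).
For the particular solution try q_p = A0 + A1*t. Substituting and matching coefficients of each power of t gives A0 = 5/4, A1 = 1/4, so q_p = 5/4 + t/4.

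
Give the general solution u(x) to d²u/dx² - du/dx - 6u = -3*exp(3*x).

Characteristic equation r² - r - 6 = 0 factors as (r - 3)(r + 2) = 0, so r = 3, -2.
Hence u_h = C1*exp(3*x) + C2*exp(-2*x).
Since exp(3*x) solves the homogeneous equation (r = 3 is a root of multiplicity 1), multiply the trial by x. Try u_p = A*x*exp(3*x). Substituting into the equation and dividing by exp(3*x) gives A = -3/5, so u_p = -3*x*exp(3*x)/5.

u = C1*exp(3*x) + C2*exp(-2*x) - 3*x*exp(3*x)/5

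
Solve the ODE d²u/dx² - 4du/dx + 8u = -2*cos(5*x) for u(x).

Characteristic equation r² - 4r + 8 = 0 has discriminant (-4)² - 4·(8) = -16 < 0, so r = 2 ± 2i.
Hence u_h = C1*cos(2*x)*exp(2*x) + C2*exp(2*x)*sin(2*x).
Try u_p = A*cos(5*x) + B*sin(5*x). Substituting and equating the coefficients of cos(5x) and sin(5x) gives A = 34/689, B = 40/689, so u_p = 34*cos(5*x)/689 + 40*sin(5*x)/689.

u = 34*cos(5*x)/689 + 40*sin(5*x)/689 + C1*cos(2*x)*exp(2*x) + C2*exp(2*x)*sin(2*x)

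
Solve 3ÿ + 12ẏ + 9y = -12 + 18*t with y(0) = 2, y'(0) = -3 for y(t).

y = -4 + 2*t - exp(-3*t)/2 + 13*exp(-t)/2

Divide through by 3: y'' + 4y' + 3y = -4 + 6*t.
Characteristic equation r² + 4r + 3 = 0 factors as (r + 3)(r + 1) = 0, so r = -3, -1.
Hence y_h = C1*exp(-3*t) + C2*exp(-t).
For the particular solution try y_p = A0 + A1*t. Substituting and matching coefficients of each power of t gives A0 = -4, A1 = 2, so y_p = -4 + 2*t.
General solution: y = -4 + 2*t + C1*exp(-3*t) + C2*exp(-t).
Apply the initial conditions: y(0) = -4 + C1 + C2 = 2 and y'(0) = 2 - C2 - 3*C1 = -3. Solving gives C1 = -1/2, C2 = 13/2.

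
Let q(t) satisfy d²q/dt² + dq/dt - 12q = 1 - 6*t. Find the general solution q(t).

q = -1/24 + t/2 + C1*exp(-4*t) + C2*exp(3*t)

Characteristic equation r² + r - 12 = 0 factors as (r + 4)(r - 3) = 0, so r = -4, 3.
Hence q_h = C1*exp(-4*t) + C2*exp(3*t).
For the particular solution try q_p = A0 + A1*t. Substituting and matching coefficients of each power of t gives A0 = -1/24, A1 = 1/2, so q_p = -1/24 + t/2.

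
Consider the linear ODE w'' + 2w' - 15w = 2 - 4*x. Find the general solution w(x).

w = -22/225 + 4*x/15 + C1*exp(-5*x) + C2*exp(3*x)

Characteristic equation r² + 2r - 15 = 0 factors as (r + 5)(r - 3) = 0, so r = -5, 3.
Hence w_h = C1*exp(-5*x) + C2*exp(3*x).
For the particular solution try w_p = A0 + A1*x. Substituting and matching coefficients of each power of x gives A0 = -22/225, A1 = 4/15, so w_p = -22/225 + 4*x/15.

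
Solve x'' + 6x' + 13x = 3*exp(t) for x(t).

x = 3*exp(t)/20 + C1*cos(2*t)*exp(-3*t) + C2*exp(-3*t)*sin(2*t)

Characteristic equation r² + 6r + 13 = 0 has discriminant (6)² - 4·(13) = -16 < 0, so r = -3 ± 2i.
Hence x_h = C1*cos(2*t)*exp(-3*t) + C2*exp(-3*t)*sin(2*t).
Try x_p = A*exp(t). Substituting into the equation and dividing by exp(t) gives A = 3/20, so x_p = 3*exp(t)/20.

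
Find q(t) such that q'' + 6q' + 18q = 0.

q = C1*cos(3*t)*exp(-3*t) + C2*exp(-3*t)*sin(3*t)

Characteristic equation r² + 6r + 18 = 0 has discriminant (6)² - 4·(18) = -36 < 0, so r = -3 ± 3i.
Hence q_h = C1*cos(3*t)*exp(-3*t) + C2*exp(-3*t)*sin(3*t).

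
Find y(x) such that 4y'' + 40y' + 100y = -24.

y = -6/25 + C1*exp(-5*x) + C2*x*exp(-5*x)

Divide through by 4: y'' + 10y' + 25y = -6.
Characteristic equation r² + 10r + 25 = 0 has discriminant (10)² - 4·(25) = 0, so r = -5 is a repeated root.
Hence y_h = (C1 + C2*x)*exp(-5*x).
For the particular solution try y_p = A0. Substituting and matching coefficients of each power of x gives A0 = -6/25, so y_p = -6/25.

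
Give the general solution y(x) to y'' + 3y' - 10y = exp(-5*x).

y = C1*exp(-5*x) + C2*exp(2*x) - x*exp(-5*x)/7

Characteristic equation r² + 3r - 10 = 0 factors as (r + 5)(r - 2) = 0, so r = -5, 2.
Hence y_h = C1*exp(-5*x) + C2*exp(2*x).
Since exp(-5*x) solves the homogeneous equation (r = -5 is a root of multiplicity 1), multiply the trial by x. Try y_p = A*x*exp(-5*x). Substituting into the equation and dividing by exp(-5*x) gives A = -1/7, so y_p = -x*exp(-5*x)/7.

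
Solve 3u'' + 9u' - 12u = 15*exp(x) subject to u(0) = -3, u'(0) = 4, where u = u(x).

Divide through by 3: u'' + 3u' - 4u = 5*exp(x).
Characteristic equation r² + 3r - 4 = 0 factors as (r - 1)(r + 4) = 0, so r = 1, -4.
Hence u_h = C1*exp(x) + C2*exp(-4*x).
Since exp(x) solves the homogeneous equation (r = 1 is a root of multiplicity 1), multiply the trial by x. Try u_p = A*x*exp(x). Substituting into the equation and dividing by exp(x) gives A = 1, so u_p = x*exp(x).
General solution: u = C1*exp(x) + C2*exp(-4*x) + x*exp(x).
Apply the initial conditions: u(0) = C1 + C2 = -3 and u'(0) = 1 + C1 - 4*C2 = 4. Solving gives C1 = -9/5, C2 = -6/5.

u = -9*exp(x)/5 - 6*exp(-4*x)/5 + x*exp(x)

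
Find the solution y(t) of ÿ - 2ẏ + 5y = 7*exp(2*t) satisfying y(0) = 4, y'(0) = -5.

y = 7*exp(2*t)/5 - 26*exp(t)*sin(2*t)/5 + 13*cos(2*t)*exp(t)/5

Characteristic equation r² - 2r + 5 = 0 has discriminant (-2)² - 4·(5) = -16 < 0, so r = 1 ± 2i.
Hence y_h = C1*cos(2*t)*exp(t) + C2*exp(t)*sin(2*t).
Try y_p = A*exp(2*t). Substituting into the equation and dividing by exp(2*t) gives A = 7/5, so y_p = 7*exp(2*t)/5.
General solution: y = 7*exp(2*t)/5 + C1*cos(2*t)*exp(t) + C2*exp(t)*sin(2*t).
Apply the initial conditions: y(0) = 7/5 + C1 = 4 and y'(0) = 14/5 + C1 + 2*C2 = -5. Solving gives C1 = 13/5, C2 = -26/5.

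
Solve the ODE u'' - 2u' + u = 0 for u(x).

Characteristic equation r² - 2r + 1 = 0 has discriminant (-2)² - 4·(1) = 0, so r = 1 is a repeated root.
Hence u_h = (C1 + C2*x)*exp(x).

u = C1*exp(x) + C2*x*exp(x)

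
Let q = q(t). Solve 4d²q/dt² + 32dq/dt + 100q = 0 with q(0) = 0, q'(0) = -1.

q = -exp(-4*t)*sin(3*t)/3

Divide through by 4: q'' + 8q' + 25q = 0.
Characteristic equation r² + 8r + 25 = 0 has discriminant (8)² - 4·(25) = -36 < 0, so r = -4 ± 3i.
Hence q_h = C1*cos(3*t)*exp(-4*t) + C2*exp(-4*t)*sin(3*t).
Apply the initial conditions: q(0) = C1 = 0 and q'(0) = -4*C1 + 3*C2 = -1. Solving gives C1 = 0, C2 = -1/3.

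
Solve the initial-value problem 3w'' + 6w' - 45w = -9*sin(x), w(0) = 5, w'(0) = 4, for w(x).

w = 3*cos(x)/130 + 12*sin(x)/65 + 287*exp(3*x)/80 + 289*exp(-5*x)/208

Divide through by 3: w'' + 2w' - 15w = -3*sin(x).
Characteristic equation r² + 2r - 15 = 0 factors as (r + 5)(r - 3) = 0, so r = -5, 3.
Hence w_h = C1*exp(-5*x) + C2*exp(3*x).
Try w_p = A*cos(x) + B*sin(x). Substituting and equating the coefficients of cos(x) and sin(x) gives A = 3/130, B = 12/65, so w_p = 3*cos(x)/130 + 12*sin(x)/65.
General solution: w = 3*cos(x)/130 + 12*sin(x)/65 + C1*exp(-5*x) + C2*exp(3*x).
Apply the initial conditions: w(0) = 3/130 + C1 + C2 = 5 and w'(0) = 12/65 - 5*C1 + 3*C2 = 4. Solving gives C1 = 289/208, C2 = 287/80.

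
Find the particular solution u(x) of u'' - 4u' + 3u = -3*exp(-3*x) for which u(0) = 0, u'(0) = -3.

Characteristic equation r² - 4r + 3 = 0 factors as (r - 1)(r - 3) = 0, so r = 1, 3.
Hence u_h = C1*exp(x) + C2*exp(3*x).
Try u_p = A*exp(-3*x). Substituting into the equation and dividing by exp(-3*x) gives A = -1/8, so u_p = -exp(-3*x)/8.
General solution: u = -exp(-3*x)/8 + C1*exp(x) + C2*exp(3*x).
Apply the initial conditions: u(0) = -1/8 + C1 + C2 = 0 and u'(0) = 3/8 + C1 + 3*C2 = -3. Solving gives C1 = 15/8, C2 = -7/4.

u = -7*exp(3*x)/4 - exp(-3*x)/8 + 15*exp(x)/8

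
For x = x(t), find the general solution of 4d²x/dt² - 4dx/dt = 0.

Divide through by 4: x'' - x' = 0.
Characteristic equation r² - r = 0 factors as (r - 1)r = 0, so r = 1, 0.
Hence x_h = C1*exp(t) + C2.

x = C2 + C1*exp(t)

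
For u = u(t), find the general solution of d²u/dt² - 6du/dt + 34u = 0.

Characteristic equation r² - 6r + 34 = 0 has discriminant (-6)² - 4·(34) = -100 < 0, so r = 3 ± 5i.
Hence u_h = C1*cos(5*t)*exp(3*t) + C2*exp(3*t)*sin(5*t).

u = C1*cos(5*t)*exp(3*t) + C2*exp(3*t)*sin(5*t)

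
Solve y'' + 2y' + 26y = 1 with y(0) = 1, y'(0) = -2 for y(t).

Characteristic equation r² + 2r + 26 = 0 has discriminant (2)² - 4·(26) = -100 < 0, so r = -1 ± 5i.
Hence y_h = C1*cos(5*t)*exp(-t) + C2*exp(-t)*sin(5*t).
For the particular solution try y_p = A0. Substituting and matching coefficients of each power of t gives A0 = 1/26, so y_p = 1/26.
General solution: y = 1/26 + C1*cos(5*t)*exp(-t) + C2*exp(-t)*sin(5*t).
Apply the initial conditions: y(0) = 1/26 + C1 = 1 and y'(0) = -C1 + 5*C2 = -2. Solving gives C1 = 25/26, C2 = -27/130.

y = 1/26 - 27*exp(-t)*sin(5*t)/130 + 25*cos(5*t)*exp(-t)/26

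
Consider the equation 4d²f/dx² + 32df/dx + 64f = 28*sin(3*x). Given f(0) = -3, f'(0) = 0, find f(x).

Divide through by 4: f'' + 8f' + 16f = 7*sin(3*x).
Characteristic equation r² + 8r + 16 = 0 has discriminant (8)² - 4·(16) = 0, so r = -4 is a repeated root.
Hence f_h = (C1 + C2*x)*exp(-4*x).
Try f_p = A*cos(3*x) + B*sin(3*x). Substituting and equating the coefficients of cos(3x) and sin(3x) gives A = -168/625, B = 49/625, so f_p = -168*cos(3*x)/625 + 49*sin(3*x)/625.
General solution: f = -168*cos(3*x)/625 + 49*sin(3*x)/625 + C1*exp(-4*x) + C2*x*exp(-4*x).
Apply the initial conditions: f(0) = -168/625 + C1 = -3 and f'(0) = 147/625 + C2 - 4*C1 = 0. Solving gives C1 = -1707/625, C2 = -279/25.

f = -1707*exp(-4*x)/625 - 168*cos(3*x)/625 + 49*sin(3*x)/625 - 279*x*exp(-4*x)/25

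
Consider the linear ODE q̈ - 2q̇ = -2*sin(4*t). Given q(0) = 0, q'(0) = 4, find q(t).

q = -7/4 - cos(4*t)/20 + sin(4*t)/10 + 9*exp(2*t)/5

Characteristic equation r² - 2r = 0 factors as (r - 2)r = 0, so r = 2, 0.
Hence q_h = C1*exp(2*t) + C2.
Try q_p = A*cos(4*t) + B*sin(4*t). Substituting and equating the coefficients of cos(4t) and sin(4t) gives A = -1/20, B = 1/10, so q_p = -cos(4*t)/20 + sin(4*t)/10.
General solution: q = C2 - cos(4*t)/20 + sin(4*t)/10 + C1*exp(2*t).
Apply the initial conditions: q(0) = -1/20 + C1 + C2 = 0 and q'(0) = 2/5 + 2*C1 = 4. Solving gives C1 = 9/5, C2 = -7/4.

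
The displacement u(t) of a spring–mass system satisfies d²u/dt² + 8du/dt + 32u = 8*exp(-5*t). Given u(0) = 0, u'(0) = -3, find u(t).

u = 8*exp(-5*t)/17 - 43*exp(-4*t)*sin(4*t)/68 - 8*cos(4*t)*exp(-4*t)/17

Characteristic equation r² + 8r + 32 = 0 has discriminant (8)² - 4·(32) = -64 < 0, so r = -4 ± 4i.
Hence u_h = C1*cos(4*t)*exp(-4*t) + C2*exp(-4*t)*sin(4*t).
Try u_p = A*exp(-5*t). Substituting into the equation and dividing by exp(-5*t) gives A = 8/17, so u_p = 8*exp(-5*t)/17.
General solution: u = 8*exp(-5*t)/17 + C1*cos(4*t)*exp(-4*t) + C2*exp(-4*t)*sin(4*t).
Apply the initial conditions: u(0) = 8/17 + C1 = 0 and u'(0) = -40/17 - 4*C1 + 4*C2 = -3. Solving gives C1 = -8/17, C2 = -43/68.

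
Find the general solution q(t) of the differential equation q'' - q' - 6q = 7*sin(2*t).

Characteristic equation r² - r - 6 = 0 factors as (r - 3)(r + 2) = 0, so r = 3, -2.
Hence q_h = C1*exp(3*t) + C2*exp(-2*t).
Try q_p = A*cos(2*t) + B*sin(2*t). Substituting and equating the coefficients of cos(2t) and sin(2t) gives A = 7/52, B = -35/52, so q_p = -35*sin(2*t)/52 + 7*cos(2*t)/52.

q = -35*sin(2*t)/52 + 7*cos(2*t)/52 + C1*exp(3*t) + C2*exp(-2*t)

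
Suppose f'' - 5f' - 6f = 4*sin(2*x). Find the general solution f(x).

f = -sin(2*x)/5 + cos(2*x)/5 + C1*exp(6*x) + C2*exp(-x)

Characteristic equation r² - 5r - 6 = 0 factors as (r - 6)(r + 1) = 0, so r = 6, -1.
Hence f_h = C1*exp(6*x) + C2*exp(-x).
Try f_p = A*cos(2*x) + B*sin(2*x). Substituting and equating the coefficients of cos(2x) and sin(2x) gives A = 1/5, B = -1/5, so f_p = -sin(2*x)/5 + cos(2*x)/5.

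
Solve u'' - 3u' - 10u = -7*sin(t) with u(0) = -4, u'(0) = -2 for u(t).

Characteristic equation r² - 3r - 10 = 0 factors as (r + 2)(r - 5) = 0, so r = -2, 5.
Hence u_h = C1*exp(-2*t) + C2*exp(5*t).
Try u_p = A*cos(t) + B*sin(t). Substituting and equating the coefficients of cos(t) and sin(t) gives A = -21/130, B = 77/130, so u_p = -21*cos(t)/130 + 77*sin(t)/130.
General solution: u = -21*cos(t)/130 + 77*sin(t)/130 + C1*exp(-2*t) + C2*exp(5*t).
Apply the initial conditions: u(0) = -21/130 + C1 + C2 = -4 and u'(0) = 77/130 - 2*C1 + 5*C2 = -2. Solving gives C1 = -83/35, C2 = -267/182.

u = -267*exp(5*t)/182 - 83*exp(-2*t)/35 - 21*cos(t)/130 + 77*sin(t)/130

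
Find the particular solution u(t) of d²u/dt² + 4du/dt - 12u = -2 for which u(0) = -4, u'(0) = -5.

Characteristic equation r² + 4r - 12 = 0 factors as (r + 6)(r - 2) = 0, so r = -6, 2.
Hence u_h = C1*exp(-6*t) + C2*exp(2*t).
For the particular solution try u_p = A0. Substituting and matching coefficients of each power of t gives A0 = 1/6, so u_p = 1/6.
General solution: u = 1/6 + C1*exp(-6*t) + C2*exp(2*t).
Apply the initial conditions: u(0) = 1/6 + C1 + C2 = -4 and u'(0) = -6*C1 + 2*C2 = -5. Solving gives C1 = -5/12, C2 = -15/4.

u = 1/6 - 15*exp(2*t)/4 - 5*exp(-6*t)/12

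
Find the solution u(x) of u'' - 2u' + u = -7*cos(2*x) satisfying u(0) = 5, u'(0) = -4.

Characteristic equation r² - 2r + 1 = 0 has discriminant (-2)² - 4·(1) = 0, so r = 1 is a repeated root.
Hence u_h = (C1 + C2*x)*exp(x).
Try u_p = A*cos(2*x) + B*sin(2*x). Substituting and equating the coefficients of cos(2x) and sin(2x) gives A = 21/25, B = 28/25, so u_p = 21*cos(2*x)/25 + 28*sin(2*x)/25.
General solution: u = 21*cos(2*x)/25 + 28*sin(2*x)/25 + C1*exp(x) + C2*x*exp(x).
Apply the initial conditions: u(0) = 21/25 + C1 = 5 and u'(0) = 56/25 + C1 + C2 = -4. Solving gives C1 = 104/25, C2 = -52/5.

u = 21*cos(2*x)/25 + 28*sin(2*x)/25 + 104*exp(x)/25 - 52*x*exp(x)/5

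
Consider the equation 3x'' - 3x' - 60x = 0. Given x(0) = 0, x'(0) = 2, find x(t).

Divide through by 3: x'' - x' - 20x = 0.
Characteristic equation r² - r - 20 = 0 factors as (r + 4)(r - 5) = 0, so r = -4, 5.
Hence x_h = C1*exp(-4*t) + C2*exp(5*t).
Apply the initial conditions: x(0) = C1 + C2 = 0 and x'(0) = -4*C1 + 5*C2 = 2. Solving gives C1 = -2/9, C2 = 2/9.

x = -2*exp(-4*t)/9 + 2*exp(5*t)/9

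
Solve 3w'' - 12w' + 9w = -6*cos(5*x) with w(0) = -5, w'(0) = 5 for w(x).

Divide through by 3: w'' - 4w' + 3w = -2*cos(5*x).
Characteristic equation r² - 4r + 3 = 0 factors as (r - 1)(r - 3) = 0, so r = 1, 3.
Hence w_h = C1*exp(x) + C2*exp(3*x).
Try w_p = A*cos(5*x) + B*sin(5*x). Substituting and equating the coefficients of cos(5x) and sin(5x) gives A = 11/221, B = 10/221, so w_p = 10*sin(5*x)/221 + 11*cos(5*x)/221.
General solution: w = 10*sin(5*x)/221 + 11*cos(5*x)/221 + C1*exp(x) + C2*exp(3*x).
Apply the initial conditions: w(0) = 11/221 + C1 + C2 = -5 and w'(0) = 50/221 + C1 + 3*C2 = 5. Solving gives C1 = -259/26, C2 = 167/34.

w = -259*exp(x)/26 + 10*sin(5*x)/221 + 11*cos(5*x)/221 + 167*exp(3*x)/34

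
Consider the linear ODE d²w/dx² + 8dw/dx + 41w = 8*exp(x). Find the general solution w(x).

Characteristic equation r² + 8r + 41 = 0 has discriminant (8)² - 4·(41) = -100 < 0, so r = -4 ± 5i.
Hence w_h = C1*cos(5*x)*exp(-4*x) + C2*exp(-4*x)*sin(5*x).
Try w_p = A*exp(x). Substituting into the equation and dividing by exp(x) gives A = 4/25, so w_p = 4*exp(x)/25.

w = 4*exp(x)/25 + C1*cos(5*x)*exp(-4*x) + C2*exp(-4*x)*sin(5*x)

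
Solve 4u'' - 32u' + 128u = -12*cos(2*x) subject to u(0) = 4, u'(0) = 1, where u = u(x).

Divide through by 4: u'' - 8u' + 32u = -3*cos(2*x).
Characteristic equation r² - 8r + 32 = 0 has discriminant (-8)² - 4·(32) = -64 < 0, so r = 4 ± 4i.
Hence u_h = C1*cos(4*x)*exp(4*x) + C2*exp(4*x)*sin(4*x).
Try u_p = A*cos(2*x) + B*sin(2*x). Substituting and equating the coefficients of cos(2x) and sin(2x) gives A = -21/260, B = 3/65, so u_p = -21*cos(2*x)/260 + 3*sin(2*x)/65.
General solution: u = -21*cos(2*x)/260 + 3*sin(2*x)/65 + C1*cos(4*x)*exp(4*x) + C2*exp(4*x)*sin(4*x).
Apply the initial conditions: u(0) = -21/260 + C1 = 4 and u'(0) = 6/65 + 4*C1 + 4*C2 = 1. Solving gives C1 = 1061/260, C2 = -501/130.

u = -21*cos(2*x)/260 + 3*sin(2*x)/65 - 501*exp(4*x)*sin(4*x)/130 + 1061*cos(4*x)*exp(4*x)/260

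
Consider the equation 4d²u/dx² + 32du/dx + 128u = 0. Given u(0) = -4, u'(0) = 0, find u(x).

u = -4*cos(4*x)*exp(-4*x) - 4*exp(-4*x)*sin(4*x)

Divide through by 4: u'' + 8u' + 32u = 0.
Characteristic equation r² + 8r + 32 = 0 has discriminant (8)² - 4·(32) = -64 < 0, so r = -4 ± 4i.
Hence u_h = C1*cos(4*x)*exp(-4*x) + C2*exp(-4*x)*sin(4*x).
Apply the initial conditions: u(0) = C1 = -4 and u'(0) = -4*C1 + 4*C2 = 0. Solving gives C1 = -4, C2 = -4.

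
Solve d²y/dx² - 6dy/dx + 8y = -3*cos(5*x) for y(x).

Characteristic equation r² - 6r + 8 = 0 factors as (r - 4)(r - 2) = 0, so r = 4, 2.
Hence y_h = C1*exp(4*x) + C2*exp(2*x).
Try y_p = A*cos(5*x) + B*sin(5*x). Substituting and equating the coefficients of cos(5x) and sin(5x) gives A = 51/1189, B = 90/1189, so y_p = 51*cos(5*x)/1189 + 90*sin(5*x)/1189.

y = 51*cos(5*x)/1189 + 90*sin(5*x)/1189 + C1*exp(4*x) + C2*exp(2*x)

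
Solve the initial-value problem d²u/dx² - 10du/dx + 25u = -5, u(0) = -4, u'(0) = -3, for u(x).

Characteristic equation r² - 10r + 25 = 0 has discriminant (-10)² - 4·(25) = 0, so r = 5 is a repeated root.
Hence u_h = (C1 + C2*x)*exp(5*x).
For the particular solution try u_p = A0. Substituting and matching coefficients of each power of x gives A0 = -1/5, so u_p = -1/5.
General solution: u = -1/5 + C1*exp(5*x) + C2*x*exp(5*x).
Apply the initial conditions: u(0) = -1/5 + C1 = -4 and u'(0) = C2 + 5*C1 = -3. Solving gives C1 = -19/5, C2 = 16.

u = -1/5 - 19*exp(5*x)/5 + 16*x*exp(5*x)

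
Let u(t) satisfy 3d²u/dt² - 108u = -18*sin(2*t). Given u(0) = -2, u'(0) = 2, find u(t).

u = -137*exp(-6*t)/120 - 103*exp(6*t)/120 + 3*sin(2*t)/20

Divide through by 3: u'' - 36u = -6*sin(2*t).
Characteristic equation r² - 36 = 0 factors as (r + 6)(r - 6) = 0, so r = -6, 6.
Hence u_h = C1*exp(-6*t) + C2*exp(6*t).
Try u_p = A*cos(2*t) + B*sin(2*t). Substituting and equating the coefficients of cos(2t) and sin(2t) gives A = 0, B = 3/20, so u_p = 3*sin(2*t)/20.
General solution: u = 3*sin(2*t)/20 + C1*exp(-6*t) + C2*exp(6*t).
Apply the initial conditions: u(0) = C1 + C2 = -2 and u'(0) = 3/10 - 6*C1 + 6*C2 = 2. Solving gives C1 = -137/120, C2 = -103/120.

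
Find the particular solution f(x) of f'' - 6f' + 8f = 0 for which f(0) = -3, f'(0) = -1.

Characteristic equation r² - 6r + 8 = 0 factors as (r - 4)(r - 2) = 0, so r = 4, 2.
Hence f_h = C1*exp(4*x) + C2*exp(2*x).
Apply the initial conditions: f(0) = C1 + C2 = -3 and f'(0) = 2*C2 + 4*C1 = -1. Solving gives C1 = 5/2, C2 = -11/2.

f = -11*exp(2*x)/2 + 5*exp(4*x)/2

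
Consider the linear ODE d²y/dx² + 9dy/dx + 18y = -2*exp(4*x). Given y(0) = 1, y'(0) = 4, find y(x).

y = -12*exp(-6*x)/5 - exp(4*x)/35 + 24*exp(-3*x)/7

Characteristic equation r² + 9r + 18 = 0 factors as (r + 6)(r + 3) = 0, so r = -6, -3.
Hence y_h = C1*exp(-6*x) + C2*exp(-3*x).
Try y_p = A*exp(4*x). Substituting into the equation and dividing by exp(4*x) gives A = -1/35, so y_p = -exp(4*x)/35.
General solution: y = -exp(4*x)/35 + C1*exp(-6*x) + C2*exp(-3*x).
Apply the initial conditions: y(0) = -1/35 + C1 + C2 = 1 and y'(0) = -4/35 - 6*C1 - 3*C2 = 4. Solving gives C1 = -12/5, C2 = 24/7.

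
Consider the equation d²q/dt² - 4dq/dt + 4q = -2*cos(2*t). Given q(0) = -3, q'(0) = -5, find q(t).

q = -3*exp(2*t) + sin(2*t)/4 + t*exp(2*t)/2

Characteristic equation r² - 4r + 4 = 0 has discriminant (-4)² - 4·(4) = 0, so r = 2 is a repeated root.
Hence q_h = (C1 + C2*t)*exp(2*t).
Try q_p = A*cos(2*t) + B*sin(2*t). Substituting and equating the coefficients of cos(2t) and sin(2t) gives A = 0, B = 1/4, so q_p = sin(2*t)/4.
General solution: q = sin(2*t)/4 + C1*exp(2*t) + C2*t*exp(2*t).
Apply the initial conditions: q(0) = C1 = -3 and q'(0) = 1/2 + C2 + 2*C1 = -5. Solving gives C1 = -3, C2 = 1/2.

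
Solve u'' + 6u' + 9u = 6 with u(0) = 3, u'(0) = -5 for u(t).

Characteristic equation r² + 6r + 9 = 0 has discriminant (6)² - 4·(9) = 0, so r = -3 is a repeated root.
Hence u_h = (C1 + C2*t)*exp(-3*t).
For the particular solution try u_p = A0. Substituting and matching coefficients of each power of t gives A0 = 2/3, so u_p = 2/3.
General solution: u = 2/3 + C1*exp(-3*t) + C2*t*exp(-3*t).
Apply the initial conditions: u(0) = 2/3 + C1 = 3 and u'(0) = C2 - 3*C1 = -5. Solving gives C1 = 7/3, C2 = 2.

u = 2/3 + 7*exp(-3*t)/3 + 2*t*exp(-3*t)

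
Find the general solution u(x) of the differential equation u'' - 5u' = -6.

Characteristic equation r² - 5r = 0 factors as (r - 5)r = 0, so r = 5, 0.
Hence u_h = C1*exp(5*x) + C2.
Since 0 is a characteristic root (multiplicity 1), multiply the polynomial trial by x: try u_p = A0*x. Substituting and matching coefficients of each power of x gives A0 = 6/5, so u_p = 6*x/5.

u = C2 + 6*x/5 + C1*exp(5*x)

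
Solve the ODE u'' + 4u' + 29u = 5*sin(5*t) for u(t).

u = -25*cos(5*t)/104 + 5*sin(5*t)/104 + C1*cos(5*t)*exp(-2*t) + C2*exp(-2*t)*sin(5*t)

Characteristic equation r² + 4r + 29 = 0 has discriminant (4)² - 4·(29) = -100 < 0, so r = -2 ± 5i.
Hence u_h = C1*cos(5*t)*exp(-2*t) + C2*exp(-2*t)*sin(5*t).
Try u_p = A*cos(5*t) + B*sin(5*t). Substituting and equating the coefficients of cos(5t) and sin(5t) gives A = -25/104, B = 5/104, so u_p = -25*cos(5*t)/104 + 5*sin(5*t)/104.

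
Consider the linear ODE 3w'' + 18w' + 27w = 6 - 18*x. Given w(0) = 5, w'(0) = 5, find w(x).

w = 2/3 - 2*x/3 + 13*exp(-3*x)/3 + 56*x*exp(-3*x)/3

Divide through by 3: w'' + 6w' + 9w = 2 - 6*x.
Characteristic equation r² + 6r + 9 = 0 has discriminant (6)² - 4·(9) = 0, so r = -3 is a repeated root.
Hence w_h = (C1 + C2*x)*exp(-3*x).
For the particular solution try w_p = A0 + A1*x. Substituting and matching coefficients of each power of x gives A0 = 2/3, A1 = -2/3, so w_p = 2/3 - 2*x/3.
General solution: w = 2/3 - 2*x/3 + C1*exp(-3*x) + C2*x*exp(-3*x).
Apply the initial conditions: w(0) = 2/3 + C1 = 5 and w'(0) = -2/3 + C2 - 3*C1 = 5. Solving gives C1 = 13/3, C2 = 56/3.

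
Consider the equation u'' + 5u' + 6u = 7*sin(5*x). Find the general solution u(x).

Characteristic equation r² + 5r + 6 = 0 factors as (r + 2)(r + 3) = 0, so r = -2, -3.
Hence u_h = C1*exp(-2*x) + C2*exp(-3*x).
Try u_p = A*cos(5*x) + B*sin(5*x). Substituting and equating the coefficients of cos(5x) and sin(5x) gives A = -175/986, B = -133/986, so u_p = -175*cos(5*x)/986 - 133*sin(5*x)/986.

u = -175*cos(5*x)/986 - 133*sin(5*x)/986 + C1*exp(-2*x) + C2*exp(-3*x)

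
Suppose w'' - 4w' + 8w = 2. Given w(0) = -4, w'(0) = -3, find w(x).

Characteristic equation r² - 4r + 8 = 0 has discriminant (-4)² - 4·(8) = -16 < 0, so r = 2 ± 2i.
Hence w_h = C1*cos(2*x)*exp(2*x) + C2*exp(2*x)*sin(2*x).
For the particular solution try w_p = A0. Substituting and matching coefficients of each power of x gives A0 = 1/4, so w_p = 1/4.
General solution: w = 1/4 + C1*cos(2*x)*exp(2*x) + C2*exp(2*x)*sin(2*x).
Apply the initial conditions: w(0) = 1/4 + C1 = -4 and w'(0) = 2*C1 + 2*C2 = -3. Solving gives C1 = -17/4, C2 = 11/4.

w = 1/4 - 17*cos(2*x)*exp(2*x)/4 + 11*exp(2*x)*sin(2*x)/4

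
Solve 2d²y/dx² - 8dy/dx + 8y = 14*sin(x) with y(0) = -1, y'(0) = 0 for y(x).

y = -53*exp(2*x)/25 + 21*sin(x)/25 + 28*cos(x)/25 + 17*x*exp(2*x)/5

Divide through by 2: y'' - 4y' + 4y = 7*sin(x).
Characteristic equation r² - 4r + 4 = 0 has discriminant (-4)² - 4·(4) = 0, so r = 2 is a repeated root.
Hence y_h = (C1 + C2*x)*exp(2*x).
Try y_p = A*cos(x) + B*sin(x). Substituting and equating the coefficients of cos(x) and sin(x) gives A = 28/25, B = 21/25, so y_p = 21*sin(x)/25 + 28*cos(x)/25.
General solution: y = 21*sin(x)/25 + 28*cos(x)/25 + C1*exp(2*x) + C2*x*exp(2*x).
Apply the initial conditions: y(0) = 28/25 + C1 = -1 and y'(0) = 21/25 + C2 + 2*C1 = 0. Solving gives C1 = -53/25, C2 = 17/5.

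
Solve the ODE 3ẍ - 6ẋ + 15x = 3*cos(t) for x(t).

Divide through by 3: x'' - 2x' + 5x = cos(t).
Characteristic equation r² - 2r + 5 = 0 has discriminant (-2)² - 4·(5) = -16 < 0, so r = 1 ± 2i.
Hence x_h = C1*cos(2*t)*exp(t) + C2*exp(t)*sin(2*t).
Try x_p = A*cos(t) + B*sin(t). Substituting and equating the coefficients of cos(t) and sin(t) gives A = 1/5, B = -1/10, so x_p = -sin(t)/10 + cos(t)/5.

x = -sin(t)/10 + cos(t)/5 + C1*cos(2*t)*exp(t) + C2*exp(t)*sin(2*t)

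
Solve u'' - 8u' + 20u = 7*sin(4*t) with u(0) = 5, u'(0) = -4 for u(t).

Characteristic equation r² - 8r + 20 = 0 has discriminant (-8)² - 4·(20) = -16 < 0, so r = 4 ± 2i.
Hence u_h = C1*cos(2*t)*exp(4*t) + C2*exp(4*t)*sin(2*t).
Try u_p = A*cos(4*t) + B*sin(4*t). Substituting and equating the coefficients of cos(4t) and sin(4t) gives A = 14/65, B = 7/260, so u_p = 7*sin(4*t)/260 + 14*cos(4*t)/65.
General solution: u = 7*sin(4*t)/260 + 14*cos(4*t)/65 + C1*cos(2*t)*exp(4*t) + C2*exp(4*t)*sin(2*t).
Apply the initial conditions: u(0) = 14/65 + C1 = 5 and u'(0) = 7/65 + 2*C2 + 4*C1 = -4. Solving gives C1 = 311/65, C2 = -1511/130.

u = 7*sin(4*t)/260 + 14*cos(4*t)/65 - 1511*exp(4*t)*sin(2*t)/130 + 311*cos(2*t)*exp(4*t)/65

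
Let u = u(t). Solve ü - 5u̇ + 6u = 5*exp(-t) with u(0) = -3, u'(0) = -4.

Characteristic equation r² - 5r + 6 = 0 factors as (r - 3)(r - 2) = 0, so r = 3, 2.
Hence u_h = C1*exp(3*t) + C2*exp(2*t).
Try u_p = A*exp(-t). Substituting into the equation and dividing by exp(-t) gives A = 5/12, so u_p = 5*exp(-t)/12.
General solution: u = 5*exp(-t)/12 + C1*exp(3*t) + C2*exp(2*t).
Apply the initial conditions: u(0) = 5/12 + C1 + C2 = -3 and u'(0) = -5/12 + 2*C2 + 3*C1 = -4. Solving gives C1 = 13/4, C2 = -20/3.

u = -20*exp(2*t)/3 + 5*exp(-t)/12 + 13*exp(3*t)/4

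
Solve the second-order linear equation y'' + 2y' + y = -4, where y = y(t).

Characteristic equation r² + 2r + 1 = 0 has discriminant (2)² - 4·(1) = 0, so r = -1 is a repeated root.
Hence y_h = (C1 + C2*t)*exp(-t).
For the particular solution try y_p = A0. Substituting and matching coefficients of each power of t gives A0 = -4, so y_p = -4.

y = -4 + C1*exp(-t) + C2*t*exp(-t)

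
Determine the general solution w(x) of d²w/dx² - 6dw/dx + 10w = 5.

Characteristic equation r² - 6r + 10 = 0 has discriminant (-6)² - 4·(10) = -4 < 0, so r = 3 ± i.
Hence w_h = C1*cos(x)*exp(3*x) + C2*exp(3*x)*sin(x).
For the particular solution try w_p = A0. Substituting and matching coefficients of each power of x gives A0 = 1/2, so w_p = 1/2.

w = 1/2 + C1*cos(x)*exp(3*x) + C2*exp(3*x)*sin(x)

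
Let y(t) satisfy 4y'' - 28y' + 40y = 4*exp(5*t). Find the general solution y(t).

Divide through by 4: y'' - 7y' + 10y = exp(5*t).
Characteristic equation r² - 7r + 10 = 0 factors as (r - 2)(r - 5) = 0, so r = 2, 5.
Hence y_h = C1*exp(2*t) + C2*exp(5*t).
Since exp(5*t) solves the homogeneous equation (r = 5 is a root of multiplicity 1), multiply the trial by t. Try y_p = A*t*exp(5*t). Substituting into the equation and dividing by exp(5*t) gives A = 1/3, so y_p = t*exp(5*t)/3.

y = C1*exp(2*t) + C2*exp(5*t) + t*exp(5*t)/3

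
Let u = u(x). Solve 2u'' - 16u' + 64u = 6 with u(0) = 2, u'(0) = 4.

Divide through by 2: u'' - 8u' + 32u = 3.
Characteristic equation r² - 8r + 32 = 0 has discriminant (-8)² - 4·(32) = -64 < 0, so r = 4 ± 4i.
Hence u_h = C1*cos(4*x)*exp(4*x) + C2*exp(4*x)*sin(4*x).
For the particular solution try u_p = A0. Substituting and matching coefficients of each power of x gives A0 = 3/32, so u_p = 3/32.
General solution: u = 3/32 + C1*cos(4*x)*exp(4*x) + C2*exp(4*x)*sin(4*x).
Apply the initial conditions: u(0) = 3/32 + C1 = 2 and u'(0) = 4*C1 + 4*C2 = 4. Solving gives C1 = 61/32, C2 = -29/32.

u = 3/32 - 29*exp(4*x)*sin(4*x)/32 + 61*cos(4*x)*exp(4*x)/32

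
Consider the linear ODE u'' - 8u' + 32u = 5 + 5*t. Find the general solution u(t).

Characteristic equation r² - 8r + 32 = 0 has discriminant (-8)² - 4·(32) = -64 < 0, so r = 4 ± 4i.
Hence u_h = C1*cos(4*t)*exp(4*t) + C2*exp(4*t)*sin(4*t).
For the particular solution try u_p = A0 + A1*t. Substituting and matching coefficients of each power of t gives A0 = 25/128, A1 = 5/32, so u_p = 25/128 + 5*t/32.

u = 25/128 + 5*t/32 + C1*cos(4*t)*exp(4*t) + C2*exp(4*t)*sin(4*t)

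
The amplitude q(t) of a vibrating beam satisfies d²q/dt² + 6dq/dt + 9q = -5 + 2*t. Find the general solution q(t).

q = -19/27 + 2*t/9 + C1*exp(-3*t) + C2*t*exp(-3*t)

Characteristic equation r² + 6r + 9 = 0 has discriminant (6)² - 4·(9) = 0, so r = -3 is a repeated root.
Hence q_h = (C1 + C2*t)*exp(-3*t).
For the particular solution try q_p = A0 + A1*t. Substituting and matching coefficients of each power of t gives A0 = -19/27, A1 = 2/9, so q_p = -19/27 + 2*t/9.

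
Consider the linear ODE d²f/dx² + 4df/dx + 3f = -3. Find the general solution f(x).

Characteristic equation r² + 4r + 3 = 0 factors as (r + 3)(r + 1) = 0, so r = -3, -1.
Hence f_h = C1*exp(-3*x) + C2*exp(-x).
For the particular solution try f_p = A0. Substituting and matching coefficients of each power of x gives A0 = -1, so f_p = -1.

f = -1 + C1*exp(-3*x) + C2*exp(-x)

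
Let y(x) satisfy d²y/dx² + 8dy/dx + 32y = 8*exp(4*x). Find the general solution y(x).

Characteristic equation r² + 8r + 32 = 0 has discriminant (8)² - 4·(32) = -64 < 0, so r = -4 ± 4i.
Hence y_h = C1*cos(4*x)*exp(-4*x) + C2*exp(-4*x)*sin(4*x).
Try y_p = A*exp(4*x). Substituting into the equation and dividing by exp(4*x) gives A = 1/10, so y_p = exp(4*x)/10.

y = exp(4*x)/10 + C1*cos(4*x)*exp(-4*x) + C2*exp(-4*x)*sin(4*x)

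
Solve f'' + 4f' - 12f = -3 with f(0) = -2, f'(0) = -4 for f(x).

Characteristic equation r² + 4r - 12 = 0 factors as (r - 2)(r + 6) = 0, so r = 2, -6.
Hence f_h = C1*exp(2*x) + C2*exp(-6*x).
For the particular solution try f_p = A0. Substituting and matching coefficients of each power of x gives A0 = 1/4, so f_p = 1/4.
General solution: f = 1/4 + C1*exp(2*x) + C2*exp(-6*x).
Apply the initial conditions: f(0) = 1/4 + C1 + C2 = -2 and f'(0) = -6*C2 + 2*C1 = -4. Solving gives C1 = -35/16, C2 = -1/16.

f = 1/4 - 35*exp(2*x)/16 - exp(-6*x)/16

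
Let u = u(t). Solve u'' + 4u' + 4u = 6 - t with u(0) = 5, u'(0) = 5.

u = 7/4 - t/4 + 13*exp(-2*t)/4 + 47*t*exp(-2*t)/4

Characteristic equation r² + 4r + 4 = 0 has discriminant (4)² - 4·(4) = 0, so r = -2 is a repeated root.
Hence u_h = (C1 + C2*t)*exp(-2*t).
For the particular solution try u_p = A0 + A1*t. Substituting and matching coefficients of each power of t gives A0 = 7/4, A1 = -1/4, so u_p = 7/4 - t/4.
General solution: u = 7/4 - t/4 + C1*exp(-2*t) + C2*t*exp(-2*t).
Apply the initial conditions: u(0) = 7/4 + C1 = 5 and u'(0) = -1/4 + C2 - 2*C1 = 5. Solving gives C1 = 13/4, C2 = 47/4.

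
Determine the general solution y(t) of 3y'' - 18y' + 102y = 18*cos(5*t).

Divide through by 3: y'' - 6y' + 34y = 6*cos(5*t).
Characteristic equation r² - 6r + 34 = 0 has discriminant (-6)² - 4·(34) = -100 < 0, so r = 3 ± 5i.
Hence y_h = C1*cos(5*t)*exp(3*t) + C2*exp(3*t)*sin(5*t).
Try y_p = A*cos(5*t) + B*sin(5*t). Substituting and equating the coefficients of cos(5t) and sin(5t) gives A = 6/109, B = -20/109, so y_p = -20*sin(5*t)/109 + 6*cos(5*t)/109.

y = -20*sin(5*t)/109 + 6*cos(5*t)/109 + C1*cos(5*t)*exp(3*t) + C2*exp(3*t)*sin(5*t)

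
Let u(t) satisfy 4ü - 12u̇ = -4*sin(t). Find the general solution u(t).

Divide through by 4: u'' - 3u' = -sin(t).
Characteristic equation r² - 3r = 0 factors as (r - 3)r = 0, so r = 3, 0.
Hence u_h = C1*exp(3*t) + C2.
Try u_p = A*cos(t) + B*sin(t). Substituting and equating the coefficients of cos(t) and sin(t) gives A = -3/10, B = 1/10, so u_p = -3*cos(t)/10 + sin(t)/10.

u = C2 - 3*cos(t)/10 + sin(t)/10 + C1*exp(3*t)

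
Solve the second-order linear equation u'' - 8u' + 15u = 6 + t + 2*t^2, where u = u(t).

u = 1666/3375 + 2*t**2/15 + 47*t/225 + C1*exp(3*t) + C2*exp(5*t)

Characteristic equation r² - 8r + 15 = 0 factors as (r - 3)(r - 5) = 0, so r = 3, 5.
Hence u_h = C1*exp(3*t) + C2*exp(5*t).
For the particular solution try u_p = A0 + A1*t + A2*t^2. Substituting and matching coefficients of each power of t gives A0 = 1666/3375, A1 = 47/225, A2 = 2/15, so u_p = 1666/3375 + 2*t^2/15 + 47*t/225.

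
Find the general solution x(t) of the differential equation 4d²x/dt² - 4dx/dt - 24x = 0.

x = C1*exp(-2*t) + C2*exp(3*t)

Divide through by 4: x'' - x' - 6x = 0.
Characteristic equation r² - r - 6 = 0 factors as (r + 2)(r - 3) = 0, so r = -2, 3.
Hence x_h = C1*exp(-2*t) + C2*exp(3*t).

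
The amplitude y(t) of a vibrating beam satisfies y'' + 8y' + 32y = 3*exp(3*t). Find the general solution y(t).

Characteristic equation r² + 8r + 32 = 0 has discriminant (8)² - 4·(32) = -64 < 0, so r = -4 ± 4i.
Hence y_h = C1*cos(4*t)*exp(-4*t) + C2*exp(-4*t)*sin(4*t).
Try y_p = A*exp(3*t). Substituting into the equation and dividing by exp(3*t) gives A = 3/65, so y_p = 3*exp(3*t)/65.

y = 3*exp(3*t)/65 + C1*cos(4*t)*exp(-4*t) + C2*exp(-4*t)*sin(4*t)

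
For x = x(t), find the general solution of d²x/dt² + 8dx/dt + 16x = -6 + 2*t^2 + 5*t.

Characteristic equation r² + 8r + 16 = 0 has discriminant (8)² - 4·(16) = 0, so r = -4 is a repeated root.
Hence x_h = (C1 + C2*t)*exp(-4*t).
For the particular solution try x_p = A0 + A1*t + A2*t^2. Substituting and matching coefficients of each power of t gives A0 = -31/64, A1 = 3/16, A2 = 1/8, so x_p = -31/64 + t^2/8 + 3*t/16.

x = -31/64 + t**2/8 + 3*t/16 + C1*exp(-4*t) + C2*t*exp(-4*t)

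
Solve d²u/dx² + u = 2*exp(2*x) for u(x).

u = 2*exp(2*x)/5 + C1*cos(x) + C2*sin(x)

Characteristic equation r² + 1 = 0 has discriminant (0)² - 4·(1) = -4 < 0, so r = ± i.
Hence u_h = C1*cos(x) + C2*sin(x).
Try u_p = A*exp(2*x). Substituting into the equation and dividing by exp(2*x) gives A = 2/5, so u_p = 2*exp(2*x)/5.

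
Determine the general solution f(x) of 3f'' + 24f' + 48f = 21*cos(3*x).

f = 49*cos(3*x)/625 + 168*sin(3*x)/625 + C1*exp(-4*x) + C2*x*exp(-4*x)

Divide through by 3: f'' + 8f' + 16f = 7*cos(3*x).
Characteristic equation r² + 8r + 16 = 0 has discriminant (8)² - 4·(16) = 0, so r = -4 is a repeated root.
Hence f_h = (C1 + C2*x)*exp(-4*x).
Try f_p = A*cos(3*x) + B*sin(3*x). Substituting and equating the coefficients of cos(3x) and sin(3x) gives A = 49/625, B = 168/625, so f_p = 49*cos(3*x)/625 + 168*sin(3*x)/625.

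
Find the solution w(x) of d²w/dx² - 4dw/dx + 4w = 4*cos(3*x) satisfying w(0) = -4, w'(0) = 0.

Characteristic equation r² - 4r + 4 = 0 has discriminant (-4)² - 4·(4) = 0, so r = 2 is a repeated root.
Hence w_h = (C1 + C2*x)*exp(2*x).
Try w_p = A*cos(3*x) + B*sin(3*x). Substituting and equating the coefficients of cos(3x) and sin(3x) gives A = -20/169, B = -48/169, so w_p = -48*sin(3*x)/169 - 20*cos(3*x)/169.
General solution: w = -48*sin(3*x)/169 - 20*cos(3*x)/169 + C1*exp(2*x) + C2*x*exp(2*x).
Apply the initial conditions: w(0) = -20/169 + C1 = -4 and w'(0) = -144/169 + C2 + 2*C1 = 0. Solving gives C1 = -656/169, C2 = 112/13.

w = -656*exp(2*x)/169 - 48*sin(3*x)/169 - 20*cos(3*x)/169 + 112*x*exp(2*x)/13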